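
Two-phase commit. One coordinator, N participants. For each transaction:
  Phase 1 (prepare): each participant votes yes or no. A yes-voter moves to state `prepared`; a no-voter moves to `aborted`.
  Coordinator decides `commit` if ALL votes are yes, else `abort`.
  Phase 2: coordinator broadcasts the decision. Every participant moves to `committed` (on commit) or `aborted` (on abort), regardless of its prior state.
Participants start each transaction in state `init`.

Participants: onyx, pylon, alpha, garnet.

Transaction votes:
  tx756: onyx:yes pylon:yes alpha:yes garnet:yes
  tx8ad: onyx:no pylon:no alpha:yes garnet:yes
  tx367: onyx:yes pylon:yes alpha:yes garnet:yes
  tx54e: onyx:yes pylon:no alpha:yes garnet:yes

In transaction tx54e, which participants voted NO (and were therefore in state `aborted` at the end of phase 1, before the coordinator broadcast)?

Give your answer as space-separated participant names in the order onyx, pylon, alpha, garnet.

Answer: pylon

Derivation:
Txn tx54e phase 1: onyx yes -> prepared; pylon no -> aborted; alpha yes -> prepared; garnet yes -> prepared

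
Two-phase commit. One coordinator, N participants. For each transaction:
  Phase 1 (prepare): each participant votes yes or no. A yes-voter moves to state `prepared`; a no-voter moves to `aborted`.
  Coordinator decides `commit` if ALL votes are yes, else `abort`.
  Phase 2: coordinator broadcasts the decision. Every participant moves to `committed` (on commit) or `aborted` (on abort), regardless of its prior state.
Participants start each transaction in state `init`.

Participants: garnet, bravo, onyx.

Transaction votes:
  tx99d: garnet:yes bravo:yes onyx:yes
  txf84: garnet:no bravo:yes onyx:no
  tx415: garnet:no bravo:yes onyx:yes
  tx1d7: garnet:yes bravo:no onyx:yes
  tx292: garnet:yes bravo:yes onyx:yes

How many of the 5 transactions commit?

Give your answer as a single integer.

Answer: 2

Derivation:
tx99d: all yes -> commit (commits=1)
txf84: no from garnet, onyx -> abort (commits=1)
tx415: no from garnet -> abort (commits=1)
tx1d7: no from bravo -> abort (commits=1)
tx292: all yes -> commit (commits=2)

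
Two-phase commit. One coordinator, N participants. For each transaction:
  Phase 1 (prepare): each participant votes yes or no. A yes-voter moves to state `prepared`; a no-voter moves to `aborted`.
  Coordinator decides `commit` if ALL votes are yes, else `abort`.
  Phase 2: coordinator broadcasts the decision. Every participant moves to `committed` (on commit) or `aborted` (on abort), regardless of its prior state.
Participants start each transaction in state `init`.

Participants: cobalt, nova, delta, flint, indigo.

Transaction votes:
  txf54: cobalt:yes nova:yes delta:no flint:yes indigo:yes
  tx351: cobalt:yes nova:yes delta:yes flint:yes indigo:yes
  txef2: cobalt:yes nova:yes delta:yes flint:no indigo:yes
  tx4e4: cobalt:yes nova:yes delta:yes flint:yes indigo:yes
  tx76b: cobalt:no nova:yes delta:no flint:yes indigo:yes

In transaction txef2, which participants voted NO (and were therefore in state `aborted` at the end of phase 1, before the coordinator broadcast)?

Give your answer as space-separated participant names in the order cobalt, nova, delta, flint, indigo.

Txn txef2 phase 1: cobalt yes -> prepared; nova yes -> prepared; delta yes -> prepared; flint no -> aborted; indigo yes -> prepared

Answer: flint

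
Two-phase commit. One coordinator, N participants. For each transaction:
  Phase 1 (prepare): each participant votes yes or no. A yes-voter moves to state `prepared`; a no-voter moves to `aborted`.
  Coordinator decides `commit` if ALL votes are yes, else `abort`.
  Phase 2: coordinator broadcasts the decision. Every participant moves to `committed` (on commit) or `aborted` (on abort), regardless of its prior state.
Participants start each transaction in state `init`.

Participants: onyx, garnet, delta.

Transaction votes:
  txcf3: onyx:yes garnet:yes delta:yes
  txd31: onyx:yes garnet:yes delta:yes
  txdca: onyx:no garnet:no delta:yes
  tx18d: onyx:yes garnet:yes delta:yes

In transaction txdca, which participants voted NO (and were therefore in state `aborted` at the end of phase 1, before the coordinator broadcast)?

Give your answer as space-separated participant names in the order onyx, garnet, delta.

Txn txdca phase 1: onyx no -> aborted; garnet no -> aborted; delta yes -> prepared

Answer: onyx garnet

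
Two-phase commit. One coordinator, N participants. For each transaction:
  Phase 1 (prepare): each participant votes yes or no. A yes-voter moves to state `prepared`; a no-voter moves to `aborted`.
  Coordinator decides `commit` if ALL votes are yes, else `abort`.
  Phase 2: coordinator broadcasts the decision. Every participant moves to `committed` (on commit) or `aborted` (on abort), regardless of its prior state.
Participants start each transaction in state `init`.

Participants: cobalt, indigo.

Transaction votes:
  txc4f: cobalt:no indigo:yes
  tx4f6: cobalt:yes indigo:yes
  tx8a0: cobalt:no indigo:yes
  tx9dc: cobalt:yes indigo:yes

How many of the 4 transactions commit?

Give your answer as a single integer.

txc4f: no from cobalt -> abort (commits=0)
tx4f6: all yes -> commit (commits=1)
tx8a0: no from cobalt -> abort (commits=1)
tx9dc: all yes -> commit (commits=2)

Answer: 2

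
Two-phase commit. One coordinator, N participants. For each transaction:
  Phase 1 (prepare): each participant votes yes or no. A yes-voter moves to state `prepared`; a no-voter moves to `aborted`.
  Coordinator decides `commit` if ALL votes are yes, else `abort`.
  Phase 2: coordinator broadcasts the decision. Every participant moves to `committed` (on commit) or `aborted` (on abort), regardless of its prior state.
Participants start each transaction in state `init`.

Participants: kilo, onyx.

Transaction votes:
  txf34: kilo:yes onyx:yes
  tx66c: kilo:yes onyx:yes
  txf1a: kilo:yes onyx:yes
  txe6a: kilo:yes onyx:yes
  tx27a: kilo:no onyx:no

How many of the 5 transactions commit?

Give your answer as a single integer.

Answer: 4

Derivation:
txf34: all yes -> commit (commits=1)
tx66c: all yes -> commit (commits=2)
txf1a: all yes -> commit (commits=3)
txe6a: all yes -> commit (commits=4)
tx27a: no from kilo, onyx -> abort (commits=4)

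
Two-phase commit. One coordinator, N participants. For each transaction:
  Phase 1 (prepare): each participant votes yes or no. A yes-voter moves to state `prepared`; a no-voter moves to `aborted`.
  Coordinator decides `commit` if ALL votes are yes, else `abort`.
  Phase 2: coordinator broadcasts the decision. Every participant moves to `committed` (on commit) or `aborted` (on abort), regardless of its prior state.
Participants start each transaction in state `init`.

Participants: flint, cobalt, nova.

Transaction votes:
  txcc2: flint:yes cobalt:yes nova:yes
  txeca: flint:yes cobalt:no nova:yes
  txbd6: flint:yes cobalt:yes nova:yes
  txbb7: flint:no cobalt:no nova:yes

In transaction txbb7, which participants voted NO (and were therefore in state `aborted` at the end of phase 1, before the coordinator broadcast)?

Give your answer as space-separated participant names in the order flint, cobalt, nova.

Txn txbb7 phase 1: flint no -> aborted; cobalt no -> aborted; nova yes -> prepared

Answer: flint cobalt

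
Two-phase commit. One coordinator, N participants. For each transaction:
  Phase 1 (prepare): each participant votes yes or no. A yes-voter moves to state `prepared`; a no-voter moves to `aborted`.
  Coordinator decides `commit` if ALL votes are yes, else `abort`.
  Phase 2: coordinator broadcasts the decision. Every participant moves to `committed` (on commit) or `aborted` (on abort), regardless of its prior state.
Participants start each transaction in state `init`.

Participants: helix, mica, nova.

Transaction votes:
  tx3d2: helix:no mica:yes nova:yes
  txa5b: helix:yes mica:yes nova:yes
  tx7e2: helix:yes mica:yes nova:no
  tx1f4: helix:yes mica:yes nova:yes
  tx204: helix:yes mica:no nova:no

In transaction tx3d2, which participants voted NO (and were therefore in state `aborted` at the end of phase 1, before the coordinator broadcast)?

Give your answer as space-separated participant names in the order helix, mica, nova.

Txn tx3d2 phase 1: helix no -> aborted; mica yes -> prepared; nova yes -> prepared

Answer: helix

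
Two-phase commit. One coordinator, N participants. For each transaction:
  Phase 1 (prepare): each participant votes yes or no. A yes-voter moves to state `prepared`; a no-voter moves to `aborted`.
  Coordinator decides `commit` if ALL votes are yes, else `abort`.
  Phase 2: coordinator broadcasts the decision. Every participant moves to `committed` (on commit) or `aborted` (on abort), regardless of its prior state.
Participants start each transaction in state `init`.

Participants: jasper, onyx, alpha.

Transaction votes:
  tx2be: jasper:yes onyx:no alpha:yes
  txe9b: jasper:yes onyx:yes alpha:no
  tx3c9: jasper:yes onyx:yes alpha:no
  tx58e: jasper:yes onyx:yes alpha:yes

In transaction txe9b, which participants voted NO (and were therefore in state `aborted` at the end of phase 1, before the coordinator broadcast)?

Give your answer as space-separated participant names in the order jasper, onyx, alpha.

Answer: alpha

Derivation:
Txn txe9b phase 1: jasper yes -> prepared; onyx yes -> prepared; alpha no -> aborted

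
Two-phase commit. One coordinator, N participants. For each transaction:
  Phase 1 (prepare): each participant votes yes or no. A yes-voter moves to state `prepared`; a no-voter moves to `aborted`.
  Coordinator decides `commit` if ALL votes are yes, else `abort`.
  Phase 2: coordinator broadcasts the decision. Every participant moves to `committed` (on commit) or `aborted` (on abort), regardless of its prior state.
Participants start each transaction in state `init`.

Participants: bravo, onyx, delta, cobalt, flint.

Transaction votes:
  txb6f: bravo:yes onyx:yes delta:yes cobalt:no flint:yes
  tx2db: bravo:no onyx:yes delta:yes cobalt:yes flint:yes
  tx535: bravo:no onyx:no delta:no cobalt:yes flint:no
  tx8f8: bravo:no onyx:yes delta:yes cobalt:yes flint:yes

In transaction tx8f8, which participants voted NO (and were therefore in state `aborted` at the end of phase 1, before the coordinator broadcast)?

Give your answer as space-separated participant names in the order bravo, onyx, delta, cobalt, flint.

Answer: bravo

Derivation:
Txn tx8f8 phase 1: bravo no -> aborted; onyx yes -> prepared; delta yes -> prepared; cobalt yes -> prepared; flint yes -> prepared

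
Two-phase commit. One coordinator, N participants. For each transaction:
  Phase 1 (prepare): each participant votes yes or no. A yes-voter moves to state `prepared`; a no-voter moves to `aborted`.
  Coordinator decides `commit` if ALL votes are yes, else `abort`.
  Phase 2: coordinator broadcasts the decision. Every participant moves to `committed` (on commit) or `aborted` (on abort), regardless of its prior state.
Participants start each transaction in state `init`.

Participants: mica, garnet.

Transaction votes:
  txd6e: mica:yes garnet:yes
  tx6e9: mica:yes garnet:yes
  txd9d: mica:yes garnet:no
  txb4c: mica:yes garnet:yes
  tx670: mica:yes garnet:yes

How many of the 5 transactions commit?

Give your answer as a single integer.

txd6e: all yes -> commit (commits=1)
tx6e9: all yes -> commit (commits=2)
txd9d: no from garnet -> abort (commits=2)
txb4c: all yes -> commit (commits=3)
tx670: all yes -> commit (commits=4)

Answer: 4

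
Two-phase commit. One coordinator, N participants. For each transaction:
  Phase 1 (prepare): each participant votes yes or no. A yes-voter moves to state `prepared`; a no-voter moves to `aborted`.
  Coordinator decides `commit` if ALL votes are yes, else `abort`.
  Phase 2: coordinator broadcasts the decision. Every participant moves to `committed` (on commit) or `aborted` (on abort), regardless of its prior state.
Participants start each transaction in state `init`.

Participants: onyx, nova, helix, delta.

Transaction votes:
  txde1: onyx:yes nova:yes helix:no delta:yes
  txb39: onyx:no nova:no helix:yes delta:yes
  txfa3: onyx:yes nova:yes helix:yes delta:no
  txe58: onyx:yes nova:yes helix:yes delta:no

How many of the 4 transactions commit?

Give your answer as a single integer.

txde1: no from helix -> abort (commits=0)
txb39: no from onyx, nova -> abort (commits=0)
txfa3: no from delta -> abort (commits=0)
txe58: no from delta -> abort (commits=0)

Answer: 0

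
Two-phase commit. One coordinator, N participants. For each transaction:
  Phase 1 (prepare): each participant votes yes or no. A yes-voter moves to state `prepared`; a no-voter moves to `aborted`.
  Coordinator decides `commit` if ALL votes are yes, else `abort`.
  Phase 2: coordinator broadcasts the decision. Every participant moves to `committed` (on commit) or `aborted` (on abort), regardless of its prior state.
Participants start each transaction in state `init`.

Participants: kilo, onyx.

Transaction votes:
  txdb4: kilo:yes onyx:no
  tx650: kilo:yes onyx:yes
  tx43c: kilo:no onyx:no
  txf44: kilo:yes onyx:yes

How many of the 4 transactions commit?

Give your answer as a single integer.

Answer: 2

Derivation:
txdb4: no from onyx -> abort (commits=0)
tx650: all yes -> commit (commits=1)
tx43c: no from kilo, onyx -> abort (commits=1)
txf44: all yes -> commit (commits=2)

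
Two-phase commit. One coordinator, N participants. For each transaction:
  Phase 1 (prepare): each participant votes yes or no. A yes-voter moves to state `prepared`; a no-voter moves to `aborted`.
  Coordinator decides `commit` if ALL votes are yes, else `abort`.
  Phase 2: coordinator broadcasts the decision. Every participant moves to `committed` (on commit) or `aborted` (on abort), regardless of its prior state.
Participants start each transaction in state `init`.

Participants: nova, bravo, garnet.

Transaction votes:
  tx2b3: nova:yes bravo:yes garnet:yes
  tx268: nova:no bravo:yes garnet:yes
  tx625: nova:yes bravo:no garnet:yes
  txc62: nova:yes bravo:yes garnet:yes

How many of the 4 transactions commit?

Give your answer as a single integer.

tx2b3: all yes -> commit (commits=1)
tx268: no from nova -> abort (commits=1)
tx625: no from bravo -> abort (commits=1)
txc62: all yes -> commit (commits=2)

Answer: 2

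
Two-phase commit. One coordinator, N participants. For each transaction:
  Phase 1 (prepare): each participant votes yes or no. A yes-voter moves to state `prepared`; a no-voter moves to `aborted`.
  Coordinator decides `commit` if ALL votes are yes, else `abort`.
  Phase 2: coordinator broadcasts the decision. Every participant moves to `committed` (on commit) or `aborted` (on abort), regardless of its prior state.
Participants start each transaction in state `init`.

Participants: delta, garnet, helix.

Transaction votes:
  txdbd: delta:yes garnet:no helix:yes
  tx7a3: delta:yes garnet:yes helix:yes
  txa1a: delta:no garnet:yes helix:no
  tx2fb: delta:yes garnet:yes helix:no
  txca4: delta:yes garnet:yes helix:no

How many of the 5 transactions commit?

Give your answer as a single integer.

Answer: 1

Derivation:
txdbd: no from garnet -> abort (commits=0)
tx7a3: all yes -> commit (commits=1)
txa1a: no from delta, helix -> abort (commits=1)
tx2fb: no from helix -> abort (commits=1)
txca4: no from helix -> abort (commits=1)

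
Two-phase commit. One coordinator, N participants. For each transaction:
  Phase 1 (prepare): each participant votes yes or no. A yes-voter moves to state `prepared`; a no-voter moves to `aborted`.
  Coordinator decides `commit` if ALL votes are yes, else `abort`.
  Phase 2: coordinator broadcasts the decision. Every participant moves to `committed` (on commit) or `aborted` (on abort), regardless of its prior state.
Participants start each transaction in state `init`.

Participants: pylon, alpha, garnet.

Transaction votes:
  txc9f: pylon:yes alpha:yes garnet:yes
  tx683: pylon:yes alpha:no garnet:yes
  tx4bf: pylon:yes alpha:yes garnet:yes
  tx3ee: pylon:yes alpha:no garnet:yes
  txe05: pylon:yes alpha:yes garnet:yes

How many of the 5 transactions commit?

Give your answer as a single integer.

txc9f: all yes -> commit (commits=1)
tx683: no from alpha -> abort (commits=1)
tx4bf: all yes -> commit (commits=2)
tx3ee: no from alpha -> abort (commits=2)
txe05: all yes -> commit (commits=3)

Answer: 3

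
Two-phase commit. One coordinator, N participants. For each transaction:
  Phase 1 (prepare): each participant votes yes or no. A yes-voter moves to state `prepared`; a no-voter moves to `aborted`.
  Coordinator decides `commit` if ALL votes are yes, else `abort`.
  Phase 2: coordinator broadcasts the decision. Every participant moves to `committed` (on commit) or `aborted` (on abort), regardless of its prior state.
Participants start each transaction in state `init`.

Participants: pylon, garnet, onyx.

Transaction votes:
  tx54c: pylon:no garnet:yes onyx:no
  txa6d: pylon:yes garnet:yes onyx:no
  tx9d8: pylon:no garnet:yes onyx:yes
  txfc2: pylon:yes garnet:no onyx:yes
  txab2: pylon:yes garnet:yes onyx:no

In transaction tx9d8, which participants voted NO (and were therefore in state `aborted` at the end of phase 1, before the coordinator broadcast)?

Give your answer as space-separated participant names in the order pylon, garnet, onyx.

Answer: pylon

Derivation:
Txn tx9d8 phase 1: pylon no -> aborted; garnet yes -> prepared; onyx yes -> prepared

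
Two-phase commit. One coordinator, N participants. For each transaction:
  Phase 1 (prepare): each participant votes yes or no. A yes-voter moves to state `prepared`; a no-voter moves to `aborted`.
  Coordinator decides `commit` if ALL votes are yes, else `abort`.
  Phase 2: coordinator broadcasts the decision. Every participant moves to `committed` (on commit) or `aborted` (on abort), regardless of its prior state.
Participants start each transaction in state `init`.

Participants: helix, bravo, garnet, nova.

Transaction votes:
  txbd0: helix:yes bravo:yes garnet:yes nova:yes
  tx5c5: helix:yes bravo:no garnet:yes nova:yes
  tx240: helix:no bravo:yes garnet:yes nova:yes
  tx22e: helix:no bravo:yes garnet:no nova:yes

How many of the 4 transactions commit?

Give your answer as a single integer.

txbd0: all yes -> commit (commits=1)
tx5c5: no from bravo -> abort (commits=1)
tx240: no from helix -> abort (commits=1)
tx22e: no from helix, garnet -> abort (commits=1)

Answer: 1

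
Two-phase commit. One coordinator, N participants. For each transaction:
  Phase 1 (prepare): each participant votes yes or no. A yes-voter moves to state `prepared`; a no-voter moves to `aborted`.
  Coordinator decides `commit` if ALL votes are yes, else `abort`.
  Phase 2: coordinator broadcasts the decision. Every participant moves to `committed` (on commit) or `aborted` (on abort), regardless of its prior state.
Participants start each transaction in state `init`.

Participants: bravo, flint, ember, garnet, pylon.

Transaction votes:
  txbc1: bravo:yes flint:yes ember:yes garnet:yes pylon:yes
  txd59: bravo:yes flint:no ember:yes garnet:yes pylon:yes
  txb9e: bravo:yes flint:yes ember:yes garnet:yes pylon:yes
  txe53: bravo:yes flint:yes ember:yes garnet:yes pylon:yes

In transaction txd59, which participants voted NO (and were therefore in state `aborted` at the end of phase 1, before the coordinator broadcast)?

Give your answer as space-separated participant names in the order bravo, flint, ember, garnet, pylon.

Txn txd59 phase 1: bravo yes -> prepared; flint no -> aborted; ember yes -> prepared; garnet yes -> prepared; pylon yes -> prepared

Answer: flint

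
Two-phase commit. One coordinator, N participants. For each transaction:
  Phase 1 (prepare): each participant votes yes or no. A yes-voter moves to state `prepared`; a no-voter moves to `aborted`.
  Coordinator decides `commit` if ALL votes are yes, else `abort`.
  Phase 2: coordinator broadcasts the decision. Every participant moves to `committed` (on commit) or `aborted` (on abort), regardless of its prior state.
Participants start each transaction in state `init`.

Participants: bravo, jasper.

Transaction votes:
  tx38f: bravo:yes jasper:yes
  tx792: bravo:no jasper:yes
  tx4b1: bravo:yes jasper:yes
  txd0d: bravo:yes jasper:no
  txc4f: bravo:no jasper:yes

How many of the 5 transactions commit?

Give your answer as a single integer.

Answer: 2

Derivation:
tx38f: all yes -> commit (commits=1)
tx792: no from bravo -> abort (commits=1)
tx4b1: all yes -> commit (commits=2)
txd0d: no from jasper -> abort (commits=2)
txc4f: no from bravo -> abort (commits=2)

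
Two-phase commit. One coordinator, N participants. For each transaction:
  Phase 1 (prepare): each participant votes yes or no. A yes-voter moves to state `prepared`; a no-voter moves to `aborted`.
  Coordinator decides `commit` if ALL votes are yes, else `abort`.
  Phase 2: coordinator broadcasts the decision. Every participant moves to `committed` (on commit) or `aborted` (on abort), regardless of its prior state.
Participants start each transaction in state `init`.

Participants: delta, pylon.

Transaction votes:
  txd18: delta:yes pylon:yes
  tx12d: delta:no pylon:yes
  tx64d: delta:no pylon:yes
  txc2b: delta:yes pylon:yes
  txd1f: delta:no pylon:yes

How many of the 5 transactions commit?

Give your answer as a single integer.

Answer: 2

Derivation:
txd18: all yes -> commit (commits=1)
tx12d: no from delta -> abort (commits=1)
tx64d: no from delta -> abort (commits=1)
txc2b: all yes -> commit (commits=2)
txd1f: no from delta -> abort (commits=2)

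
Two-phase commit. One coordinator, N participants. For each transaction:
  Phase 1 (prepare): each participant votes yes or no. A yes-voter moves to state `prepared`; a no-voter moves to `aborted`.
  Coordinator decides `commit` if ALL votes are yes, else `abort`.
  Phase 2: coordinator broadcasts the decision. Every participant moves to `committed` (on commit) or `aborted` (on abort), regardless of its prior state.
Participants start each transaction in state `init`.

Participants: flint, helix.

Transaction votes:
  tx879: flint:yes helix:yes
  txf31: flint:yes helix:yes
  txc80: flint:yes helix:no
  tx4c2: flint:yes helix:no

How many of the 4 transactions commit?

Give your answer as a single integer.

Answer: 2

Derivation:
tx879: all yes -> commit (commits=1)
txf31: all yes -> commit (commits=2)
txc80: no from helix -> abort (commits=2)
tx4c2: no from helix -> abort (commits=2)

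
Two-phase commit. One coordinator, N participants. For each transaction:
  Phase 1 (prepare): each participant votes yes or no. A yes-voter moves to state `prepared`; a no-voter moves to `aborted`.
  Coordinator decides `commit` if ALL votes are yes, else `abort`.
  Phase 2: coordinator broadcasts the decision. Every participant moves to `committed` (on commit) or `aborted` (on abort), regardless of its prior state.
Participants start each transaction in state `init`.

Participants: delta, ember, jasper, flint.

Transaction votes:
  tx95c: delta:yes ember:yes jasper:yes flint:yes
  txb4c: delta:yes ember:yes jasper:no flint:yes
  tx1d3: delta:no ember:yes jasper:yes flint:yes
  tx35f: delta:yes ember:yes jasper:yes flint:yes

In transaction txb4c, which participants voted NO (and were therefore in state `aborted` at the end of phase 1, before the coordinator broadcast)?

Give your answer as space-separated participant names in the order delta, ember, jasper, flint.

Txn txb4c phase 1: delta yes -> prepared; ember yes -> prepared; jasper no -> aborted; flint yes -> prepared

Answer: jasper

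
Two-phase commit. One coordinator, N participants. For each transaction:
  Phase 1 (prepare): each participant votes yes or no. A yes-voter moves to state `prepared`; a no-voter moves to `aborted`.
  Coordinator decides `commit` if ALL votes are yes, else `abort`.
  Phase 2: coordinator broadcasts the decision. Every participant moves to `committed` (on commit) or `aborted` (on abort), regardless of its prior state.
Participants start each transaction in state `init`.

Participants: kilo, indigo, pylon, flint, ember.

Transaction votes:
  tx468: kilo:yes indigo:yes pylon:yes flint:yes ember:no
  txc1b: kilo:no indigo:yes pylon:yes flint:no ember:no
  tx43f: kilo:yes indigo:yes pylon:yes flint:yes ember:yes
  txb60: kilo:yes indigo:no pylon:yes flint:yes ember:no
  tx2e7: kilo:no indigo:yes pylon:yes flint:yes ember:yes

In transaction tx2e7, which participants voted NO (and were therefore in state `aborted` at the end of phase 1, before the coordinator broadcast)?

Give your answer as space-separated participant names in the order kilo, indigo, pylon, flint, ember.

Answer: kilo

Derivation:
Txn tx2e7 phase 1: kilo no -> aborted; indigo yes -> prepared; pylon yes -> prepared; flint yes -> prepared; ember yes -> prepared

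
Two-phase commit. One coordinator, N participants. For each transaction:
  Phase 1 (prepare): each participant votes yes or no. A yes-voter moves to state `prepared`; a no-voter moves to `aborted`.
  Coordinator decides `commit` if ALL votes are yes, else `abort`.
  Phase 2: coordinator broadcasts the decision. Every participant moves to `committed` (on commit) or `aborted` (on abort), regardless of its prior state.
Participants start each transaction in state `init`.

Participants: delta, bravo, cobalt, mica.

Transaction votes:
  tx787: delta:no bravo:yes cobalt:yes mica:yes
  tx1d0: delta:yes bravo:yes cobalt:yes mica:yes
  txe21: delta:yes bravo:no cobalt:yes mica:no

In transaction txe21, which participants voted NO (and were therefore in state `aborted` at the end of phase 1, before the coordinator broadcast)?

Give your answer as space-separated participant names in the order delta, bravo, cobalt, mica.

Answer: bravo mica

Derivation:
Txn txe21 phase 1: delta yes -> prepared; bravo no -> aborted; cobalt yes -> prepared; mica no -> aborted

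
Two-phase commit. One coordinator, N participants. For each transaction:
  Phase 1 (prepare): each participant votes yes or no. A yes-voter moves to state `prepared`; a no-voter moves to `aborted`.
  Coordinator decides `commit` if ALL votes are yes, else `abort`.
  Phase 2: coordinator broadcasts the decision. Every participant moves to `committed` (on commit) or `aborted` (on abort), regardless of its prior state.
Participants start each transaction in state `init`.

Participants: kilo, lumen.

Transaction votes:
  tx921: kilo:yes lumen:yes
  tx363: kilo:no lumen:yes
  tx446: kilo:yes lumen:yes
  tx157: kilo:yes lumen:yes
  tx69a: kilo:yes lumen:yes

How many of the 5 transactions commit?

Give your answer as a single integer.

Answer: 4

Derivation:
tx921: all yes -> commit (commits=1)
tx363: no from kilo -> abort (commits=1)
tx446: all yes -> commit (commits=2)
tx157: all yes -> commit (commits=3)
tx69a: all yes -> commit (commits=4)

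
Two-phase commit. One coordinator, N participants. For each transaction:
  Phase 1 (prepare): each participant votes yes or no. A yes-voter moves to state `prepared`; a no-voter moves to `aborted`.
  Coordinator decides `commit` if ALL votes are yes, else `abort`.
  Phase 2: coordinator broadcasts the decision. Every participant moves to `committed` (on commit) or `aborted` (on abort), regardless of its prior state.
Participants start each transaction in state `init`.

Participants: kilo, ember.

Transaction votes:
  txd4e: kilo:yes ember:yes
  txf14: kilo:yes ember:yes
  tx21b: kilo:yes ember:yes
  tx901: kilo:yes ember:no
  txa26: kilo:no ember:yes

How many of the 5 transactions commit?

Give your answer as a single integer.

Answer: 3

Derivation:
txd4e: all yes -> commit (commits=1)
txf14: all yes -> commit (commits=2)
tx21b: all yes -> commit (commits=3)
tx901: no from ember -> abort (commits=3)
txa26: no from kilo -> abort (commits=3)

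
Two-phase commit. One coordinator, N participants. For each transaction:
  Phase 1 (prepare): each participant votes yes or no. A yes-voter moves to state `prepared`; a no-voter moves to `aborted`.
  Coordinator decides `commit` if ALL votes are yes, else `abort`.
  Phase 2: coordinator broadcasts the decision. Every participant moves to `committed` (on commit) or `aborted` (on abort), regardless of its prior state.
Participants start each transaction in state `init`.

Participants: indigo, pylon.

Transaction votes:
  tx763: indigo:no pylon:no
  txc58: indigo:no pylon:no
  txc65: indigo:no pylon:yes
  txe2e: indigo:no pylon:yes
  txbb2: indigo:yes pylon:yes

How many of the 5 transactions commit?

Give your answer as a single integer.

tx763: no from indigo, pylon -> abort (commits=0)
txc58: no from indigo, pylon -> abort (commits=0)
txc65: no from indigo -> abort (commits=0)
txe2e: no from indigo -> abort (commits=0)
txbb2: all yes -> commit (commits=1)

Answer: 1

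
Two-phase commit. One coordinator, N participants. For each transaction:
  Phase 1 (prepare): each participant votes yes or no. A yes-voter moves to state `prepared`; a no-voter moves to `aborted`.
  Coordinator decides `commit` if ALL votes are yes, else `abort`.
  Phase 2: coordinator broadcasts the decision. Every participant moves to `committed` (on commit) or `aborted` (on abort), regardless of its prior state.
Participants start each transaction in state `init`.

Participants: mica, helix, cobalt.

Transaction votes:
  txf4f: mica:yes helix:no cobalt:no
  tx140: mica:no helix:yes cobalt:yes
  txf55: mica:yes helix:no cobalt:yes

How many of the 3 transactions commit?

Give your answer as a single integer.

txf4f: no from helix, cobalt -> abort (commits=0)
tx140: no from mica -> abort (commits=0)
txf55: no from helix -> abort (commits=0)

Answer: 0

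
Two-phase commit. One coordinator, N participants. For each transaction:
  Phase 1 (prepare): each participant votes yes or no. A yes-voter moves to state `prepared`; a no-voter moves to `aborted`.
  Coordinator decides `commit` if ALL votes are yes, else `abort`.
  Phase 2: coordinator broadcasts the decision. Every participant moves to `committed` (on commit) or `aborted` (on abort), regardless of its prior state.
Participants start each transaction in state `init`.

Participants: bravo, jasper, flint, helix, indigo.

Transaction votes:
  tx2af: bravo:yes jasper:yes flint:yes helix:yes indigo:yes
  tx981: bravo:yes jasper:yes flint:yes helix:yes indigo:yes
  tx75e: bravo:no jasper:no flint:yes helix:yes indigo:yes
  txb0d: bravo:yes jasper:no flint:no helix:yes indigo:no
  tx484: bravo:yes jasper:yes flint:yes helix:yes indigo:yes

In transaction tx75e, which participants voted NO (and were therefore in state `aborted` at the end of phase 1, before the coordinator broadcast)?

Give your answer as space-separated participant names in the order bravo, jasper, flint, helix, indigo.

Txn tx75e phase 1: bravo no -> aborted; jasper no -> aborted; flint yes -> prepared; helix yes -> prepared; indigo yes -> prepared

Answer: bravo jasper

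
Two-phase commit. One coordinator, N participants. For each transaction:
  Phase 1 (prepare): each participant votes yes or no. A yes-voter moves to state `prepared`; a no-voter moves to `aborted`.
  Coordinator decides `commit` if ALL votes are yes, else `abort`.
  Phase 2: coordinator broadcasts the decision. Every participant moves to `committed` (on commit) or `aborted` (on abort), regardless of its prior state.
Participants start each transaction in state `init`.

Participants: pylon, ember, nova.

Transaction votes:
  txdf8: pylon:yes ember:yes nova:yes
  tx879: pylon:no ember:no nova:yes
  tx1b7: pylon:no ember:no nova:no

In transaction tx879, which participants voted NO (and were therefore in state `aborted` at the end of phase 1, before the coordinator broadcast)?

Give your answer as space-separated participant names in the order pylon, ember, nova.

Txn tx879 phase 1: pylon no -> aborted; ember no -> aborted; nova yes -> prepared

Answer: pylon ember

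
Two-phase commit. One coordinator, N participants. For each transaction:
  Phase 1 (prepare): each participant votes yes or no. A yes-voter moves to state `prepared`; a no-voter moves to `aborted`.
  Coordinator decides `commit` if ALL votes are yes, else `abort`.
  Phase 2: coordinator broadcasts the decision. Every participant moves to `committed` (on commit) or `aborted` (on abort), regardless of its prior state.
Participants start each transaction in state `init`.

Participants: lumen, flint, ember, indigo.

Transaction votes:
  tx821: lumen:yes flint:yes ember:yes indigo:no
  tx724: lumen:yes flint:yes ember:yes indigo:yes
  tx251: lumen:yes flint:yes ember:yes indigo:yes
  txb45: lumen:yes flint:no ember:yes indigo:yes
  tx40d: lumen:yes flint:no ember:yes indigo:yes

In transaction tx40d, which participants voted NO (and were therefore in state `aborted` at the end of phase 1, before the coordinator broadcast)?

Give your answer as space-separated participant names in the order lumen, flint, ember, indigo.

Answer: flint

Derivation:
Txn tx40d phase 1: lumen yes -> prepared; flint no -> aborted; ember yes -> prepared; indigo yes -> prepared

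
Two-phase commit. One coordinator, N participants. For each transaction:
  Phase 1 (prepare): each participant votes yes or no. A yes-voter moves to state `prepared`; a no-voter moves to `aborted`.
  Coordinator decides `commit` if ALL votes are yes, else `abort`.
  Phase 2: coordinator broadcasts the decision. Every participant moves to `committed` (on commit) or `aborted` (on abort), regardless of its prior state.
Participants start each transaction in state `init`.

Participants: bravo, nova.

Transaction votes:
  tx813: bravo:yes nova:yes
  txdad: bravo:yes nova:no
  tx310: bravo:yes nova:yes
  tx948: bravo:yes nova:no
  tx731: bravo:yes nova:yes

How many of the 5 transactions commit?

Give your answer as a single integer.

tx813: all yes -> commit (commits=1)
txdad: no from nova -> abort (commits=1)
tx310: all yes -> commit (commits=2)
tx948: no from nova -> abort (commits=2)
tx731: all yes -> commit (commits=3)

Answer: 3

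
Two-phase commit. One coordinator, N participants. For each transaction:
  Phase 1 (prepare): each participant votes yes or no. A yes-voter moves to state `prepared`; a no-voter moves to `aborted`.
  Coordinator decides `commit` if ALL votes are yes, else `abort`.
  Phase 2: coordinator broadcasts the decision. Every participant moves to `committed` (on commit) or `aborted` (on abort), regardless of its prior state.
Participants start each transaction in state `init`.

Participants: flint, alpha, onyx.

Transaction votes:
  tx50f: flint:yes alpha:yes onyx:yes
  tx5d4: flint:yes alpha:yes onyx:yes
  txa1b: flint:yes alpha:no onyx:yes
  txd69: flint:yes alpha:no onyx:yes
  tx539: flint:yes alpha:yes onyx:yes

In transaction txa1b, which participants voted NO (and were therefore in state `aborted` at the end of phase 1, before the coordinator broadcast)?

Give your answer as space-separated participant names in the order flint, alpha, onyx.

Txn txa1b phase 1: flint yes -> prepared; alpha no -> aborted; onyx yes -> prepared

Answer: alpha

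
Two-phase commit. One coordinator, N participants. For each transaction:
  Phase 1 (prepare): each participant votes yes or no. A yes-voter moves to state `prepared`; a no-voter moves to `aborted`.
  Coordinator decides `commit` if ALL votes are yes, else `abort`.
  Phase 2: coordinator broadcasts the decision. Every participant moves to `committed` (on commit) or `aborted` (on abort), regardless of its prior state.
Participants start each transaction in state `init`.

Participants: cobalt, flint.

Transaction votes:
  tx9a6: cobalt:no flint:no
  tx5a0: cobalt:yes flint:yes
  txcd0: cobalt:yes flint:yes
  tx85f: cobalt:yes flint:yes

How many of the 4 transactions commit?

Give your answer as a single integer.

Answer: 3

Derivation:
tx9a6: no from cobalt, flint -> abort (commits=0)
tx5a0: all yes -> commit (commits=1)
txcd0: all yes -> commit (commits=2)
tx85f: all yes -> commit (commits=3)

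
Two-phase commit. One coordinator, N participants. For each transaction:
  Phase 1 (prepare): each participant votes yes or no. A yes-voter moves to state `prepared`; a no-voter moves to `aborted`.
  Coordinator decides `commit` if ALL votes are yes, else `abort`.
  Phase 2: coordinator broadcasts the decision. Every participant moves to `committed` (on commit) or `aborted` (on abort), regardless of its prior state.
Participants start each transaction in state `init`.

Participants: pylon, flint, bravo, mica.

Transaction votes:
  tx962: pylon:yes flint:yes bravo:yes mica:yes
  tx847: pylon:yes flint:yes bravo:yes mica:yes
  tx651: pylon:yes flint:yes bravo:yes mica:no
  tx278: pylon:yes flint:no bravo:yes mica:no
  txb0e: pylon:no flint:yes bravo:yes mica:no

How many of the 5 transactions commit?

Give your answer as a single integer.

tx962: all yes -> commit (commits=1)
tx847: all yes -> commit (commits=2)
tx651: no from mica -> abort (commits=2)
tx278: no from flint, mica -> abort (commits=2)
txb0e: no from pylon, mica -> abort (commits=2)

Answer: 2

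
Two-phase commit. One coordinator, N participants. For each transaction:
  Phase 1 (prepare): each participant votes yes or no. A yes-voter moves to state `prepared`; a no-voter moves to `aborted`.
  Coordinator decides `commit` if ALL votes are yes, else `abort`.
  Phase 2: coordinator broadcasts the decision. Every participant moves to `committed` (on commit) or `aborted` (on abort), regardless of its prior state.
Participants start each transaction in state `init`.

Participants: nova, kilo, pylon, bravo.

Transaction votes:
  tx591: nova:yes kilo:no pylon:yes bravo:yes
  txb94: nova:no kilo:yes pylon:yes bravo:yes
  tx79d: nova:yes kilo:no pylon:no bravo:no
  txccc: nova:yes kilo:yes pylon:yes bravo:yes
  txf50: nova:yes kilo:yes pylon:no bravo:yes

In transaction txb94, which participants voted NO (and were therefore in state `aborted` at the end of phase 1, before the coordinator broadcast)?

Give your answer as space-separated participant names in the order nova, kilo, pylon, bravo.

Answer: nova

Derivation:
Txn txb94 phase 1: nova no -> aborted; kilo yes -> prepared; pylon yes -> prepared; bravo yes -> prepared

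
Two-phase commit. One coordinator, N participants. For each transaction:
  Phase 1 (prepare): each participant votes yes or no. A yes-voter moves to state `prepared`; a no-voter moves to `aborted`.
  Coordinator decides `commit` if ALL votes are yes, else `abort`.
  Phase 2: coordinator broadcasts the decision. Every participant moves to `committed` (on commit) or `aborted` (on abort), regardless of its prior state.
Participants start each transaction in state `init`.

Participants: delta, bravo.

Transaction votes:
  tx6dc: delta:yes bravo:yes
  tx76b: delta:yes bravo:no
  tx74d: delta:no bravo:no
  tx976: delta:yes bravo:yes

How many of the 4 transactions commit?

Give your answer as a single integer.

tx6dc: all yes -> commit (commits=1)
tx76b: no from bravo -> abort (commits=1)
tx74d: no from delta, bravo -> abort (commits=1)
tx976: all yes -> commit (commits=2)

Answer: 2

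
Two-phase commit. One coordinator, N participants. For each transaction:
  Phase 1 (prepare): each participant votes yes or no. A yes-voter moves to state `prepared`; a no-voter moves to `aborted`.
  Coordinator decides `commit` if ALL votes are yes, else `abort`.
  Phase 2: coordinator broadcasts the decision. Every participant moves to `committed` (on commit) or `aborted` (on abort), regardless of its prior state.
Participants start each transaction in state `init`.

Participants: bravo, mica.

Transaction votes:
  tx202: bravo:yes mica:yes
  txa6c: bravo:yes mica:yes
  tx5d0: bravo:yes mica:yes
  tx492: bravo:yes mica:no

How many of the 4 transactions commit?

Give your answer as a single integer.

tx202: all yes -> commit (commits=1)
txa6c: all yes -> commit (commits=2)
tx5d0: all yes -> commit (commits=3)
tx492: no from mica -> abort (commits=3)

Answer: 3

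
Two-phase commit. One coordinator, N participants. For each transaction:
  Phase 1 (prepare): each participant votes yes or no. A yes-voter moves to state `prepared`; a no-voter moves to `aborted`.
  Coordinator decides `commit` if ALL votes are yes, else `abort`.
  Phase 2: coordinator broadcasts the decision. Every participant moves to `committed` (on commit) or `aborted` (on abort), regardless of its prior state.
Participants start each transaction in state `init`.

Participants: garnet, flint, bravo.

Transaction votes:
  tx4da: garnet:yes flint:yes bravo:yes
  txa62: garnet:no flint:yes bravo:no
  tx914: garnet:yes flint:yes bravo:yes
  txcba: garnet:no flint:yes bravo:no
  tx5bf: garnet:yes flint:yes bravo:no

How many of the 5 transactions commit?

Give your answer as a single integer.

Answer: 2

Derivation:
tx4da: all yes -> commit (commits=1)
txa62: no from garnet, bravo -> abort (commits=1)
tx914: all yes -> commit (commits=2)
txcba: no from garnet, bravo -> abort (commits=2)
tx5bf: no from bravo -> abort (commits=2)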